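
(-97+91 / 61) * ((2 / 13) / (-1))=11652 / 793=14.69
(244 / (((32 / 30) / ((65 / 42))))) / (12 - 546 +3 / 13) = -257725 / 388584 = -0.66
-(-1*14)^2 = -196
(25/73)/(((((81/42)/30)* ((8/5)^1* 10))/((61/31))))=53375/81468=0.66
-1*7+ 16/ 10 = -27/ 5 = -5.40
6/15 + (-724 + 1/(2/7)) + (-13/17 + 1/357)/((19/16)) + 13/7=-2868349/3990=-718.88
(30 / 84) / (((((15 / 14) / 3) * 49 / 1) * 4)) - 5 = -979 / 196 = -4.99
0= 0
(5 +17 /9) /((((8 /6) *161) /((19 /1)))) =589 /966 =0.61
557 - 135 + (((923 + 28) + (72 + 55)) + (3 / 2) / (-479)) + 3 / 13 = 18683835 / 12454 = 1500.23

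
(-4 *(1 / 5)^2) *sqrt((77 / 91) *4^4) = -64 *sqrt(143) / 325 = -2.35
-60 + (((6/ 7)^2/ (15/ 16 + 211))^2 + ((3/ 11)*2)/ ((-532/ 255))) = -695446147285107/ 11540483951458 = -60.26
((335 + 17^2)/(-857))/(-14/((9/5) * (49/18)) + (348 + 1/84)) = -52416/24847001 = -0.00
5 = 5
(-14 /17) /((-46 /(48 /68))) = 84 /6647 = 0.01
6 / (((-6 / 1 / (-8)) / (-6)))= -48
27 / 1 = 27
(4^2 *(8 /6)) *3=64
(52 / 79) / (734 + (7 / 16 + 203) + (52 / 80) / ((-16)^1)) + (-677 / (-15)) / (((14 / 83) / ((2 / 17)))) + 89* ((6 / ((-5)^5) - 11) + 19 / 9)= -759.80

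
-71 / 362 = -0.20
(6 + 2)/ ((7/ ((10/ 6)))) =40/ 21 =1.90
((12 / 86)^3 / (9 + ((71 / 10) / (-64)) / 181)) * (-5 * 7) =-125107200 / 11840738989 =-0.01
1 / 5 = 0.20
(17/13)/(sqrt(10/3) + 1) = -51/91 + 17 * sqrt(30)/91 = 0.46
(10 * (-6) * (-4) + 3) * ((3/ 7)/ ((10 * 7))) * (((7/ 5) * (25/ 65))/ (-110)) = -729/ 100100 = -0.01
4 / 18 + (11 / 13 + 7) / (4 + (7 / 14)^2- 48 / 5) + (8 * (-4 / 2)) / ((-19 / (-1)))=-496286 / 237861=-2.09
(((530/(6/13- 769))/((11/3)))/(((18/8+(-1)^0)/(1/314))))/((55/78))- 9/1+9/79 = -133242835986/14994123133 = -8.89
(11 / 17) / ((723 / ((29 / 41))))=319 / 503931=0.00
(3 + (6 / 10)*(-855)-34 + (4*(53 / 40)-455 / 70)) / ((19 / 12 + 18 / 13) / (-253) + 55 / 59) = -6347796312 / 10717115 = -592.30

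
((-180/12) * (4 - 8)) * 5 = 300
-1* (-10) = 10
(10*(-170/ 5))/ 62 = -170/ 31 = -5.48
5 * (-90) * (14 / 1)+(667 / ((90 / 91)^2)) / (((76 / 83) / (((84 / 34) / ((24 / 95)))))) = 433079087 / 440640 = 982.84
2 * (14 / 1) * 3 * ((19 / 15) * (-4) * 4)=-8512 / 5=-1702.40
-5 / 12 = -0.42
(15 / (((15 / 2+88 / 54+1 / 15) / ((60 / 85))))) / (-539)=-48600 / 22751729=-0.00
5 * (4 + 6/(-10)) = 17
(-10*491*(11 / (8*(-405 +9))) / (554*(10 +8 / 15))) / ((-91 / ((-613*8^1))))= 7524575 / 47792472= 0.16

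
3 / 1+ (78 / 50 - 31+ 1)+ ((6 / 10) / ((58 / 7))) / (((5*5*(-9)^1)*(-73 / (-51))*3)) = -25.44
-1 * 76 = -76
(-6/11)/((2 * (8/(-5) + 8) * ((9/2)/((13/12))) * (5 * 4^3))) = -13/405504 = -0.00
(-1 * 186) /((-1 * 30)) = 31 /5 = 6.20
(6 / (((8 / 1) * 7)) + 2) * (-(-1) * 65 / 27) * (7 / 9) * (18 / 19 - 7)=-441025 / 18468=-23.88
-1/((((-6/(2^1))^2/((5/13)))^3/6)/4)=-1000/533871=-0.00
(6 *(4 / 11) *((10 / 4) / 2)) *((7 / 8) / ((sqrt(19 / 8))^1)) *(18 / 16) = 1.74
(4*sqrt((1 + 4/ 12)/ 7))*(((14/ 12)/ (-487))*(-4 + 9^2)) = -308*sqrt(21)/ 4383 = -0.32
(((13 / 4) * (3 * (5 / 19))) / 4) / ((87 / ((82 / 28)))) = 2665 / 123424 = 0.02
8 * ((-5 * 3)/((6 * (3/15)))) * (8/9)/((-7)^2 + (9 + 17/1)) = -32/27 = -1.19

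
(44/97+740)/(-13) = -71824/1261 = -56.96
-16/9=-1.78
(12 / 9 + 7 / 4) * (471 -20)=1390.58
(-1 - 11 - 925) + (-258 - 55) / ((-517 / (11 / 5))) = -219882 / 235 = -935.67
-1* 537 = -537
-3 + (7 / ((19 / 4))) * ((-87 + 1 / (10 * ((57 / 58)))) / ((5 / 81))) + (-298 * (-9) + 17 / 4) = 21972941 / 36100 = 608.67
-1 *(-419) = 419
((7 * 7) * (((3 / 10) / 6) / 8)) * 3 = 0.92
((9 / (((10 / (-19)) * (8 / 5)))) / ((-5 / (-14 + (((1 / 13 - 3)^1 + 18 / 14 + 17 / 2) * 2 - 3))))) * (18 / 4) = -229311 / 7280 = -31.50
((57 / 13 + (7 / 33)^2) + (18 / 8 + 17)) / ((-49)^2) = 1340929 / 135963828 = 0.01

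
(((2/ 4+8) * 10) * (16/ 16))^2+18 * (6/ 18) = 7231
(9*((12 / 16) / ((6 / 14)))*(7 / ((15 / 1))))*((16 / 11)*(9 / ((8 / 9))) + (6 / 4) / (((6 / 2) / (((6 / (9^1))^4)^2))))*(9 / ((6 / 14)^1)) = 2276.17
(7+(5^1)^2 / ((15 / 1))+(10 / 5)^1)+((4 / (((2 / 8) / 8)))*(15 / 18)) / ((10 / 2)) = 32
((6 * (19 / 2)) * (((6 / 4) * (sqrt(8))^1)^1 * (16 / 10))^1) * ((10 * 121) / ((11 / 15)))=451440 * sqrt(2)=638432.57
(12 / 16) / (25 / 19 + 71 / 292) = 1387 / 2883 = 0.48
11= 11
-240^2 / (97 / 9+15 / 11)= -2851200 / 601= -4744.09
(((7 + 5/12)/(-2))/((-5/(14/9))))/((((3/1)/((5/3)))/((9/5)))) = 623/540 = 1.15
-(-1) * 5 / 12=0.42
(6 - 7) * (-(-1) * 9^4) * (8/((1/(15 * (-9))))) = 7085880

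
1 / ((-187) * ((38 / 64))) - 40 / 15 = -28520 / 10659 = -2.68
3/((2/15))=45/2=22.50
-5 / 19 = -0.26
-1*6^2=-36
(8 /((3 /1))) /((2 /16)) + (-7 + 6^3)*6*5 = 18874 /3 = 6291.33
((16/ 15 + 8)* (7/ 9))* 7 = 6664/ 135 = 49.36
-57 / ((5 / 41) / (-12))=28044 / 5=5608.80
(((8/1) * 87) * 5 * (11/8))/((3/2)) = 3190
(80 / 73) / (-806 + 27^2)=-80 / 5621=-0.01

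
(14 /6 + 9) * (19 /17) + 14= 80 /3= 26.67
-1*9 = -9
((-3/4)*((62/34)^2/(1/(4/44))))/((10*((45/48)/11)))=-1922/7225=-0.27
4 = 4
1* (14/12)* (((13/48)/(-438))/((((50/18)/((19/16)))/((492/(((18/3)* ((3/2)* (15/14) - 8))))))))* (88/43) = 5458453/674257200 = 0.01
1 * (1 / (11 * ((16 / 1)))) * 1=1 / 176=0.01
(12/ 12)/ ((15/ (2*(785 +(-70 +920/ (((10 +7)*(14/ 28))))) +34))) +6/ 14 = 200741/ 1785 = 112.46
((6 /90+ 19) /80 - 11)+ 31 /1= 12143 /600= 20.24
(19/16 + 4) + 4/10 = 447/80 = 5.59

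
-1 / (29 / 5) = -5 / 29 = -0.17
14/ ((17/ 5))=70/ 17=4.12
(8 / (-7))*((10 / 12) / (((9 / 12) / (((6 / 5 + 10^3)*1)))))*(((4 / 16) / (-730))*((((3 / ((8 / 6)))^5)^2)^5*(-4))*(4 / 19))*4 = -143332214932469373509362467533705560619263903063167 / 240383196828435141779911941816320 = -596265532797484114.94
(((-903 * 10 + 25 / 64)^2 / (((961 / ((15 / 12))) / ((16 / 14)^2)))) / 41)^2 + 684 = 1658800154691311588329 / 145317817286656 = 11414981.22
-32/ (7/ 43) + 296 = 696/ 7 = 99.43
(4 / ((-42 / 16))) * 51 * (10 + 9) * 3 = -31008 / 7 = -4429.71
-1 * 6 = -6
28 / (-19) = -28 / 19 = -1.47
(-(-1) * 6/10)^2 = 9/25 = 0.36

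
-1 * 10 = -10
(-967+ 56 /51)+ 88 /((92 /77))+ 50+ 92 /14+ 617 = -1795568 /8211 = -218.68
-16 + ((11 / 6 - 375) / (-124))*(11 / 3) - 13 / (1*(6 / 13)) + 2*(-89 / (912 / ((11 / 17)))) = -5994305 / 180234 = -33.26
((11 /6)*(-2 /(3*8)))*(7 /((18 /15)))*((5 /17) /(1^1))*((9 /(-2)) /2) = 1925 /3264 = 0.59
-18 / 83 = -0.22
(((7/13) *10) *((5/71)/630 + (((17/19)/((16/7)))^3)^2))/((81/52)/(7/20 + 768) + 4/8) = 1006300293013157929435/25291358673711101116416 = 0.04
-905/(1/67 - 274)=60635/18357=3.30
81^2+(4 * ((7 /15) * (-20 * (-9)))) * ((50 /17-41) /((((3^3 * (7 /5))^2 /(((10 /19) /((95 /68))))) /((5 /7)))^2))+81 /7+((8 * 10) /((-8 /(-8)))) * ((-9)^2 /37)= 96871558958909368472 /14356220821953633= 6747.71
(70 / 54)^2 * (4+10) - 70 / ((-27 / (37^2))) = 2604560 / 729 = 3572.78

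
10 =10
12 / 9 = 4 / 3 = 1.33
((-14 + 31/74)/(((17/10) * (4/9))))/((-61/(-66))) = -1492425/76738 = -19.45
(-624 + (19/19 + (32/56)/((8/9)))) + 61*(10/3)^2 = 6983/126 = 55.42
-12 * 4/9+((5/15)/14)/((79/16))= -8840/1659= -5.33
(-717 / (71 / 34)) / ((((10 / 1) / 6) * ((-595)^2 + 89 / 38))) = -2779092 / 4775828845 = -0.00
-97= -97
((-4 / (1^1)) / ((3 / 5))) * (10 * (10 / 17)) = -39.22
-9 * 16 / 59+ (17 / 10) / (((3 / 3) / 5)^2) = 4727 / 118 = 40.06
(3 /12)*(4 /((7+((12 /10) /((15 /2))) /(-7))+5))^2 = 30625 /1098304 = 0.03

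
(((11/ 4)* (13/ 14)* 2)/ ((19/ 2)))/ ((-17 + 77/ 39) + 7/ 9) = -16731/ 443422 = -0.04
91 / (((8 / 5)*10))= 5.69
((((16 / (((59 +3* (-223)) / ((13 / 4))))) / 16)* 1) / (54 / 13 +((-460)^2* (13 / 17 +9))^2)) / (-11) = 48841 / 430500208979030065040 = 0.00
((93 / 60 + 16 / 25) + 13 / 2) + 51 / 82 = 38179 / 4100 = 9.31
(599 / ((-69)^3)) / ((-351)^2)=-599 / 40472637309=-0.00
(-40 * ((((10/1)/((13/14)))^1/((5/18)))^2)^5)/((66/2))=-14100811308240086647890247680/1516443410339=-9298606998521533.27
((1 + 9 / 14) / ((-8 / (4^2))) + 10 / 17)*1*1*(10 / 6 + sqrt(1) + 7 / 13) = -13375 / 1547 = -8.65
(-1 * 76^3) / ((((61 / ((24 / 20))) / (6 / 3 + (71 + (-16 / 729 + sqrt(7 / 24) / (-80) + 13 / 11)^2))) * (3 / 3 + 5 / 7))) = -192660718328688197 / 514434888000 + 446568913 * sqrt(42) / 36686925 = -374430.55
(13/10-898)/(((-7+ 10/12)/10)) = 53802/37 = 1454.11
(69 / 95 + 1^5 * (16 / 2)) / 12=829 / 1140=0.73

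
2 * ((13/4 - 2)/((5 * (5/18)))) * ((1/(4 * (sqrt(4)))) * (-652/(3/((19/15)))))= -3097/50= -61.94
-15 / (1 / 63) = -945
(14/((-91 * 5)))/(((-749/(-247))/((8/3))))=-304/11235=-0.03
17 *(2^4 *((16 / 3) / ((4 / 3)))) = 1088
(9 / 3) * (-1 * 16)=-48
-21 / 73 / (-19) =21 / 1387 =0.02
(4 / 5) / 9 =4 / 45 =0.09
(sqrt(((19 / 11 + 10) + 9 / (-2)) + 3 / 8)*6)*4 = 6*sqrt(14718) / 11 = 66.17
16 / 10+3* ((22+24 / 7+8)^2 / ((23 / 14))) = 1643968 / 805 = 2042.20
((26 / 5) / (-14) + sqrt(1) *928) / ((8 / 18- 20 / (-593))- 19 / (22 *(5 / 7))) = -3812080338 / 3003707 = -1269.13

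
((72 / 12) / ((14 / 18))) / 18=3 / 7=0.43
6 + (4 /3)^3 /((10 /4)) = 938 /135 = 6.95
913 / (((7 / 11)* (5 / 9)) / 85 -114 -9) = -18513 / 2494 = -7.42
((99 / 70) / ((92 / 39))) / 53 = 3861 / 341320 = 0.01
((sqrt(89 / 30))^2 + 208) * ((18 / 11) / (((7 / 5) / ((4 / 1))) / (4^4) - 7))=-19442688 / 394163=-49.33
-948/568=-237/142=-1.67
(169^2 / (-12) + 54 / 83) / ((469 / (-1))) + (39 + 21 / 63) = 20743459 / 467124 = 44.41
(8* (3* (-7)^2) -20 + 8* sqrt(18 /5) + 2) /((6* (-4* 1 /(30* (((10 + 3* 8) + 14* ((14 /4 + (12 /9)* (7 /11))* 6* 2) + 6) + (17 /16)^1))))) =-393149685 /352 -407409* sqrt(10) /88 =-1131542.75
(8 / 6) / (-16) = -1 / 12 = -0.08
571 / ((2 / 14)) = 3997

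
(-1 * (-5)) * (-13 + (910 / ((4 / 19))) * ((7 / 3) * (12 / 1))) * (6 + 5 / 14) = 53852565 / 14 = 3846611.79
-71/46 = -1.54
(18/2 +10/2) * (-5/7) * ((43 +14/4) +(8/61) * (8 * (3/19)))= -540855/1159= -466.66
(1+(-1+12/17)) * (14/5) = 168/85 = 1.98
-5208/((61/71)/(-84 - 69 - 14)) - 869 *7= 61380193/61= 1006232.67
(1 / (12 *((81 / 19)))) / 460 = 19 / 447120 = 0.00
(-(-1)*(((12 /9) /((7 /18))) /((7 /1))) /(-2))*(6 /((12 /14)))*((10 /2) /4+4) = -9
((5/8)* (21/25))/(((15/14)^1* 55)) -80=-439951/5500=-79.99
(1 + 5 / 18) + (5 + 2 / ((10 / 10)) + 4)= 12.28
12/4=3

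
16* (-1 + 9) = 128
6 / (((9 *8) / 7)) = 0.58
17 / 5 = 3.40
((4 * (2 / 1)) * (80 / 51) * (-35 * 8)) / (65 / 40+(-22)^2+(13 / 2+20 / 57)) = -27238400 / 3817673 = -7.13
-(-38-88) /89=126 /89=1.42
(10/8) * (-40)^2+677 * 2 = 3354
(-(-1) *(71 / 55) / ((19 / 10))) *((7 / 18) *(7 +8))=2485 / 627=3.96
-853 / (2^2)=-853 / 4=-213.25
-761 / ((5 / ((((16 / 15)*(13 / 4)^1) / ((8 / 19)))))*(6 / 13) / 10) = -27150.79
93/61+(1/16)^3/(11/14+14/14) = 4762027/3123200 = 1.52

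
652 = 652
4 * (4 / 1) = 16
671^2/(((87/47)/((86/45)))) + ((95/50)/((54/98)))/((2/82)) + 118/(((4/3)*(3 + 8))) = 464995.94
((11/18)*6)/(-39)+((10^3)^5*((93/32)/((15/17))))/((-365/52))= -4007835000000000803/8541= -469246575342465.85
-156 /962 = -6 /37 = -0.16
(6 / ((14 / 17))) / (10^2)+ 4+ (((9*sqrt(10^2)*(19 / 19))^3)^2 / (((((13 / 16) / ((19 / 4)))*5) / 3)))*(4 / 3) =22618128960037063 / 9100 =2485508676927.15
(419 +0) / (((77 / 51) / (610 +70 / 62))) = 404835705 / 2387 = 169600.21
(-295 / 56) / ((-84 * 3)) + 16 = 226087 / 14112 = 16.02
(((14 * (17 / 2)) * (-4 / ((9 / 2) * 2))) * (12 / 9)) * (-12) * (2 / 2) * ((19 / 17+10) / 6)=1568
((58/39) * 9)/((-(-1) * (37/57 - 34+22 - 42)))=-9918/39533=-0.25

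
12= 12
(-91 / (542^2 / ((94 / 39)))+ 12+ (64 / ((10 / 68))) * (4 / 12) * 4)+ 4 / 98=63944410567 / 107958270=592.31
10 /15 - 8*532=-12766 /3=-4255.33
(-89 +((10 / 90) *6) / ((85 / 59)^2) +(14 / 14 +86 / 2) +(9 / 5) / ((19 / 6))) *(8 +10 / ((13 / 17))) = -4977417418 / 5353725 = -929.71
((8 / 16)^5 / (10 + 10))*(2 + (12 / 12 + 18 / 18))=1 / 160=0.01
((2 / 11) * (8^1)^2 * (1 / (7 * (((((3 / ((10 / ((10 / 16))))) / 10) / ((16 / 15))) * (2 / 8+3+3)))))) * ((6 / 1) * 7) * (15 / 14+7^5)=61685891072 / 5775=10681539.58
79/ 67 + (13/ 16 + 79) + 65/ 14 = 642601/ 7504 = 85.63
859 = 859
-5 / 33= -0.15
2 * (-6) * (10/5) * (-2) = 48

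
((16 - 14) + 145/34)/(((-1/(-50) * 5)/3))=3195/17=187.94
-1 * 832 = -832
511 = 511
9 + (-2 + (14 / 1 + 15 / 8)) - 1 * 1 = 175 / 8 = 21.88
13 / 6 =2.17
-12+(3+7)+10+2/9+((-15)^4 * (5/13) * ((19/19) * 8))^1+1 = 18226079/117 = 155778.45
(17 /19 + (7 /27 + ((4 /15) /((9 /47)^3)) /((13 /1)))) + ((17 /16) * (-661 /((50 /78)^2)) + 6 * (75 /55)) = -100830573044683 /59420790000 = -1696.89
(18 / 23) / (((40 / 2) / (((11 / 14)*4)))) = 99 / 805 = 0.12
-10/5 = -2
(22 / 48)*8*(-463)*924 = -1568644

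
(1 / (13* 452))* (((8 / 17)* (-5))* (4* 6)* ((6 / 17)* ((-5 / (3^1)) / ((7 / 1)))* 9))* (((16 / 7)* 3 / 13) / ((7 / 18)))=18662400 / 1893028319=0.01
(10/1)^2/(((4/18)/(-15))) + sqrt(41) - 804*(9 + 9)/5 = -48222/5 + sqrt(41) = -9638.00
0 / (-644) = 0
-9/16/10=-9/160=-0.06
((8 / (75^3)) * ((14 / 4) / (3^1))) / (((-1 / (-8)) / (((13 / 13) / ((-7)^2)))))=32 / 8859375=0.00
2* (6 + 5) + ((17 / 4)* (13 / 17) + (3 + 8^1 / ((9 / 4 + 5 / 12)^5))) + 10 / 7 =852645 / 28672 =29.74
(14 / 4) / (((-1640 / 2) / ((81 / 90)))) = -0.00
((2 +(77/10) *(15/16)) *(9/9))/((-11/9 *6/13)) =-11505/704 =-16.34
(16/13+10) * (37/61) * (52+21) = 394346/793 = 497.28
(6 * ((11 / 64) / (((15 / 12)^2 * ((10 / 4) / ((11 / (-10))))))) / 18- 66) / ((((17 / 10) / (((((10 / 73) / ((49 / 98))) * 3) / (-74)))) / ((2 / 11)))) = 90022 / 1147925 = 0.08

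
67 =67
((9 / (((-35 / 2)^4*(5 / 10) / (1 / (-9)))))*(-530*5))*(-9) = -30528 / 60025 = -0.51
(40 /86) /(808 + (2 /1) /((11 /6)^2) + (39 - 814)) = 484 /34959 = 0.01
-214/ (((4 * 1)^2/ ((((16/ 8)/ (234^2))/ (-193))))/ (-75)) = -2675/ 14090544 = -0.00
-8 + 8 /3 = -5.33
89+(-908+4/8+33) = -1571/2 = -785.50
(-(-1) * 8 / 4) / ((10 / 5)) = 1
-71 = -71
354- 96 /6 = 338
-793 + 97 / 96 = -76031 / 96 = -791.99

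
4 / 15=0.27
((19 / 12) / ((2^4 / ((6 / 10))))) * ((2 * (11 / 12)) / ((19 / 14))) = 77 / 960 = 0.08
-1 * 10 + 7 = -3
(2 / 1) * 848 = 1696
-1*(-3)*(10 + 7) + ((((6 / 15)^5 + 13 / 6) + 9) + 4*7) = 1690817 / 18750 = 90.18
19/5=3.80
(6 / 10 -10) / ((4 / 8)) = -94 / 5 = -18.80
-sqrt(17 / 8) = -sqrt(34) / 4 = -1.46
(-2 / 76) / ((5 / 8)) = -0.04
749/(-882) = -107/126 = -0.85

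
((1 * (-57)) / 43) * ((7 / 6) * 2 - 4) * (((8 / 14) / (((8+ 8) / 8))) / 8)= 95 / 1204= 0.08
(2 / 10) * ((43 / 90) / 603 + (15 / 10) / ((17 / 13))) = 529498 / 2306475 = 0.23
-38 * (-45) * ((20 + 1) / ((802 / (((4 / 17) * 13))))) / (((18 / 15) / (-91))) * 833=-8651683.17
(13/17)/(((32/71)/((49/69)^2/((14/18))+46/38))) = 4311333/1366936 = 3.15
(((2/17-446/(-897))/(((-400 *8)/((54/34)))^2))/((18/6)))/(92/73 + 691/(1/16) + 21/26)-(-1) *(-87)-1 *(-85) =-252975688616702497/126487844308640000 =-2.00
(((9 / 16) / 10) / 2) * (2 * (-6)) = -27 / 80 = -0.34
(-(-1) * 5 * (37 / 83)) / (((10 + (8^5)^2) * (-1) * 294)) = -185 / 26201448233268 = -0.00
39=39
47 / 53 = 0.89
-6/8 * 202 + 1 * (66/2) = -237/2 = -118.50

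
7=7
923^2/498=1710.70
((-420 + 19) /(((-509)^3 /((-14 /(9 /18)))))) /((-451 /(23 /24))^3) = 34152769 /41807741435564125824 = 0.00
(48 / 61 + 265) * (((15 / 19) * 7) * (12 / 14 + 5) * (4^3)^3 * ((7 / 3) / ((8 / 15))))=11435534745600 / 1159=9866725406.04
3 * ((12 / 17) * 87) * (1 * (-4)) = -12528 / 17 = -736.94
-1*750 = -750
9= 9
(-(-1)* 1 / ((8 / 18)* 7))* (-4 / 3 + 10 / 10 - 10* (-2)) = 177 / 28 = 6.32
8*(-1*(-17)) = 136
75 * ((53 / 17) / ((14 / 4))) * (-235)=-1868250 / 119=-15699.58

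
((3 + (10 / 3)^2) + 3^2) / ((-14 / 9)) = -104 / 7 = -14.86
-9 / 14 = -0.64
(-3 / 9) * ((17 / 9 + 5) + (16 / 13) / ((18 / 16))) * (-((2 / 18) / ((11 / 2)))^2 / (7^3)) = 3736 / 1179971793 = 0.00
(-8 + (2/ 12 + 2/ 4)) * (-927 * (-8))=-54384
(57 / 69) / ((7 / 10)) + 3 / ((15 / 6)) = 2.38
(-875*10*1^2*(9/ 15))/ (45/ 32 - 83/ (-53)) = -8904000/ 5041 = -1766.32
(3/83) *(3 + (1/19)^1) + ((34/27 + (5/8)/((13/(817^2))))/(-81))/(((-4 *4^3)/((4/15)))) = 0.52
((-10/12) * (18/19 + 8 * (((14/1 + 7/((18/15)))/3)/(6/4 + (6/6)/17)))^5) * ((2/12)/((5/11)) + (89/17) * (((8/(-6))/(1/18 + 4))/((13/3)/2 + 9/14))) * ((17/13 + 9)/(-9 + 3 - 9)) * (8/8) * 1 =-4392501664230825483469084049294224/604390266559060855681083795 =-7267657.85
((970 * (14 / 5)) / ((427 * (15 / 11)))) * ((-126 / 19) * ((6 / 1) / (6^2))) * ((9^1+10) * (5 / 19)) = -29876 / 1159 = -25.78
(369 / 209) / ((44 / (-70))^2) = 4.47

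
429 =429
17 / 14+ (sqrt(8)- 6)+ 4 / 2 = -39 / 14+ 2 * sqrt(2) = 0.04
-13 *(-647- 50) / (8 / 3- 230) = -27183 / 682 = -39.86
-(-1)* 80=80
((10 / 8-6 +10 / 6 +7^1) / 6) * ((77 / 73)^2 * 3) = 278663 / 127896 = 2.18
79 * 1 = 79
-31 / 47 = -0.66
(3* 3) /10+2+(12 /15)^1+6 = 97 /10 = 9.70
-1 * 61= -61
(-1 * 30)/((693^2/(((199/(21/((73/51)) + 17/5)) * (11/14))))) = -363175/671941116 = -0.00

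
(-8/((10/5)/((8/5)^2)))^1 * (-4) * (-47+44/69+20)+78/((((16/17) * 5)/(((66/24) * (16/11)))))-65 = -3720827/3450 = -1078.50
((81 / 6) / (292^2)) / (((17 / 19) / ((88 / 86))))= 5643 / 31163992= 0.00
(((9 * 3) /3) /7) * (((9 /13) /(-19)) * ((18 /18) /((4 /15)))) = -1215 /6916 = -0.18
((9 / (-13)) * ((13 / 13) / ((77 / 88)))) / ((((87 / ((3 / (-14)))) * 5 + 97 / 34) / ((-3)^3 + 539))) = 1253376 / 6271993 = 0.20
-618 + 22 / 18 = -5551 / 9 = -616.78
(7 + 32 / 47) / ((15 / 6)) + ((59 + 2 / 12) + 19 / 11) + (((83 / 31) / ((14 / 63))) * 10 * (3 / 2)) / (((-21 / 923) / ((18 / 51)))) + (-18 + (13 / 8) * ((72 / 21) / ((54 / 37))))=-236338963138 / 85824585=-2753.74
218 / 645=0.34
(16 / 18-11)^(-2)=81 / 8281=0.01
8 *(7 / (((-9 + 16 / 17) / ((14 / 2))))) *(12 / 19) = -79968 / 2603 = -30.72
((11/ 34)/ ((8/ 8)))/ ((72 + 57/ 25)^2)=6875/ 117247266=0.00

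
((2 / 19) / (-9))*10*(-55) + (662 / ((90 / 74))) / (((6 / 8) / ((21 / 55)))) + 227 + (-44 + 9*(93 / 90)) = 14917477 / 31350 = 475.84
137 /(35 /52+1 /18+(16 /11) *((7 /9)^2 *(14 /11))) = 69822324 /942101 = 74.11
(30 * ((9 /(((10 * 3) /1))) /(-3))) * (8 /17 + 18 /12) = -5.91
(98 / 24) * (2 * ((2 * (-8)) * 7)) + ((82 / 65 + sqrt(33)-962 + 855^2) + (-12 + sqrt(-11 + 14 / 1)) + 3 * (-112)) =sqrt(3) + sqrt(33) + 142116311 / 195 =728809.07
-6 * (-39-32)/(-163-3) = -213/83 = -2.57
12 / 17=0.71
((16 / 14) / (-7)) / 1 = -8 / 49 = -0.16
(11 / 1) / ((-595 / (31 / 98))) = -341 / 58310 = -0.01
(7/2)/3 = 7/6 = 1.17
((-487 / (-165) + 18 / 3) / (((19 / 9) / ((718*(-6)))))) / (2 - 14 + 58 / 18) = 171798732 / 82555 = 2081.02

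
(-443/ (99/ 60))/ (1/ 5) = -44300/ 33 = -1342.42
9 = 9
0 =0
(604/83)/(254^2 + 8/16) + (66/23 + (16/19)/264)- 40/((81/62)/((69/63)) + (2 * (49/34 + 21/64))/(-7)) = -55.32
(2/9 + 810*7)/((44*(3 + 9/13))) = 82927/2376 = 34.90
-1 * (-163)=163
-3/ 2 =-1.50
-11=-11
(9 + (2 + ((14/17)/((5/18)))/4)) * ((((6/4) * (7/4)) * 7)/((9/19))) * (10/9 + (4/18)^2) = 21834743/41310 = 528.56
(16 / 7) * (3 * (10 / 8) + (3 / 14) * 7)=12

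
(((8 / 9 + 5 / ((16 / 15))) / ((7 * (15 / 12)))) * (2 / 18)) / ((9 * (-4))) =-803 / 408240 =-0.00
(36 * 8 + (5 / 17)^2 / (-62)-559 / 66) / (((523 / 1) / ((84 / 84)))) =82641883 / 154623381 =0.53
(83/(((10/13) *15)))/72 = 1079/10800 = 0.10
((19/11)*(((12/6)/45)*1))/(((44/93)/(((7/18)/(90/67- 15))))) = -0.00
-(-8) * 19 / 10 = 76 / 5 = 15.20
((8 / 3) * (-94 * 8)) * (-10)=60160 / 3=20053.33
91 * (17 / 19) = 1547 / 19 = 81.42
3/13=0.23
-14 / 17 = -0.82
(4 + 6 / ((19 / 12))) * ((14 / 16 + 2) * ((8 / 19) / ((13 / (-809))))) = -2753836 / 4693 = -586.80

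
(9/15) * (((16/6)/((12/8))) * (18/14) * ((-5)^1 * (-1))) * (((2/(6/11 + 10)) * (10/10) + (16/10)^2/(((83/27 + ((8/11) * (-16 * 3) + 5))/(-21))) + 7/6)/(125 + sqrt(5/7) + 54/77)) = 1907895520432/10409606937875-2168287088 * sqrt(35)/10409606937875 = 0.18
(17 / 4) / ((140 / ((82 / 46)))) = 697 / 12880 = 0.05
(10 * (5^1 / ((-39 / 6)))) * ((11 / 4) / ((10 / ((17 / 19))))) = -1.89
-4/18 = -0.22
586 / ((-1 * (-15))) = 586 / 15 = 39.07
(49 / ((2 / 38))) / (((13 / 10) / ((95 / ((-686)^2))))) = 9025 / 62426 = 0.14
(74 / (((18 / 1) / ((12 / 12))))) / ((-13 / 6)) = -1.90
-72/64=-1.12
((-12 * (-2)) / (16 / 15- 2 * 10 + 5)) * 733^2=-193424040 / 209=-925473.88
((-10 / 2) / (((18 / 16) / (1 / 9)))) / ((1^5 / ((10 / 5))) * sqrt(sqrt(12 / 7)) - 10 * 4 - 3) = 40 / (81 * (-sqrt(2) * 3^(1 / 4) * 7^(3 / 4) / 14+ 43)) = 0.01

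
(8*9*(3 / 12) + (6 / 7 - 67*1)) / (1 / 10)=-3370 / 7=-481.43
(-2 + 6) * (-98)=-392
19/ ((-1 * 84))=-19/ 84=-0.23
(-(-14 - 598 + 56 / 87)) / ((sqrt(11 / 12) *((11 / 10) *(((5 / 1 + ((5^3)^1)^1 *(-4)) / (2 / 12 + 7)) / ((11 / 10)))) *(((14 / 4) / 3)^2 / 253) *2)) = -105205864 *sqrt(33) / 703395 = -859.21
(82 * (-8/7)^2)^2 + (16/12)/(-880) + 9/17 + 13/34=309040196293/26939220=11471.76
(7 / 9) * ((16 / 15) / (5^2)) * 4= 448 / 3375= 0.13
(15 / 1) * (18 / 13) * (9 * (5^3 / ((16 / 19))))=27746.39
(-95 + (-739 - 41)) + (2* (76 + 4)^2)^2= 163839125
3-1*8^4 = -4093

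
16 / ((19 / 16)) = 256 / 19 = 13.47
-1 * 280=-280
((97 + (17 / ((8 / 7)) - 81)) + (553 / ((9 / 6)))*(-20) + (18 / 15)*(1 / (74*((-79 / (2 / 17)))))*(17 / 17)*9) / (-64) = 114.73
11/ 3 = 3.67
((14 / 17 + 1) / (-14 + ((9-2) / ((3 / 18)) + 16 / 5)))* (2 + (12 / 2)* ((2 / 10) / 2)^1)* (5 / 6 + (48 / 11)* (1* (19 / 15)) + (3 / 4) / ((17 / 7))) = 2319761 / 2288880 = 1.01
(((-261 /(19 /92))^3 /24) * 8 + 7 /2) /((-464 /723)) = 6673167715495497 /6365152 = 1048390944.24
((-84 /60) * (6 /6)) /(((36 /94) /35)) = -127.94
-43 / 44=-0.98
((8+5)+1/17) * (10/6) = 370/17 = 21.76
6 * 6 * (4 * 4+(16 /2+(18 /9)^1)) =936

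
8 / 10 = 4 / 5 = 0.80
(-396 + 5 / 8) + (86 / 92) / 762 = -27717283 / 70104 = -395.37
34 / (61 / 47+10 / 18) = 7191 / 392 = 18.34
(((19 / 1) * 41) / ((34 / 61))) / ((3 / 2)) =47519 / 51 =931.75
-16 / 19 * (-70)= 1120 / 19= 58.95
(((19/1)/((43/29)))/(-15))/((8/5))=-551/1032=-0.53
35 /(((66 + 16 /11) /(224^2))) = 1379840 /53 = 26034.72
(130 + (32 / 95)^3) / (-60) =-55745759 / 25721250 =-2.17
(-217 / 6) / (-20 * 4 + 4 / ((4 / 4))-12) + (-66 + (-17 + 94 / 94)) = -43079 / 528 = -81.59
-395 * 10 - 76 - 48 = -4074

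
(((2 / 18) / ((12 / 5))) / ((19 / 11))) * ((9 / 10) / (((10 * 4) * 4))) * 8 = 11 / 9120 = 0.00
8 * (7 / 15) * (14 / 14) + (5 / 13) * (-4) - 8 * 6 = -8932 / 195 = -45.81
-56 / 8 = -7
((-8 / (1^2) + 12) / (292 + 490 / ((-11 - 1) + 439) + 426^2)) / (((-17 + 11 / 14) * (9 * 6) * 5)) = -854 / 169894623555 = -0.00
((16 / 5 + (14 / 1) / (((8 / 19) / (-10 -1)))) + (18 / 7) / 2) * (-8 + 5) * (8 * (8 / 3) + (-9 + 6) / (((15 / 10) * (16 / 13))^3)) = 1620267913 / 71680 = 22604.18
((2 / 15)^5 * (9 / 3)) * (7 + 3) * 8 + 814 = 41209262 / 50625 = 814.01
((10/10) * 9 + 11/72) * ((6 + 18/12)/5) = 659/48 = 13.73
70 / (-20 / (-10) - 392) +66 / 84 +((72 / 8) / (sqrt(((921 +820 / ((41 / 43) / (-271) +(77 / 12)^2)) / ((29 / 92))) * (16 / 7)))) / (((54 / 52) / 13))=331 / 546 +169 * sqrt(20967156035686944344541) / 17940834991908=1.97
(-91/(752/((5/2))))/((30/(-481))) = 43771/9024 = 4.85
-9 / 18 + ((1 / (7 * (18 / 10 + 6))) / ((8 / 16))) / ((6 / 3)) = -263 / 546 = -0.48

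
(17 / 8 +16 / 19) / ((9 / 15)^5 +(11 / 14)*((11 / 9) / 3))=266371875 / 35718404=7.46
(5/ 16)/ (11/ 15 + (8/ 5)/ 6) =5/ 16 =0.31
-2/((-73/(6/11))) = 0.01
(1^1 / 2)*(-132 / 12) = -11 / 2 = -5.50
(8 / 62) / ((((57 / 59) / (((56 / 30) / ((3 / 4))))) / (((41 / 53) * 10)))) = 2167424 / 842859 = 2.57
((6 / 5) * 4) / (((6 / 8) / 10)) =64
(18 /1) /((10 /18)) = 162 /5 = 32.40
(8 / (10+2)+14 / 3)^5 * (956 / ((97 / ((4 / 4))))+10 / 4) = 418906112 / 7857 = 53316.29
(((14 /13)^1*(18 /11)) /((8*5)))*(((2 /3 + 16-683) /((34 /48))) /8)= -125937 /24310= -5.18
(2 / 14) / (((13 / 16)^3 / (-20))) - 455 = -7079365 / 15379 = -460.33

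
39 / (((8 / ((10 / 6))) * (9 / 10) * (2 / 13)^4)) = 9282325 / 576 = 16115.15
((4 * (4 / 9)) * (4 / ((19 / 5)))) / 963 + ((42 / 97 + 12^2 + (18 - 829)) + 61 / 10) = -105497941069 / 159732810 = -660.47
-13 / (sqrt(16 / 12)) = -13 * sqrt(3) / 2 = -11.26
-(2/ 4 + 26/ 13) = -5/ 2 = -2.50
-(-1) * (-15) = -15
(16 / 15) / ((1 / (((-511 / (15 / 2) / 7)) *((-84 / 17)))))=51.30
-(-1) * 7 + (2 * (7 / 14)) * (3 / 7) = 52 / 7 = 7.43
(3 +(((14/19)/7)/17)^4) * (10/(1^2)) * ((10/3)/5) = 653072414780/32653620723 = 20.00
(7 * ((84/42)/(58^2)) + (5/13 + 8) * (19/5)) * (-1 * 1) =-3483877/109330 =-31.87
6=6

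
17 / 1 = 17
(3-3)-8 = -8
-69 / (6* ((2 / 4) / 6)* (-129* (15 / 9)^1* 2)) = 69 / 215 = 0.32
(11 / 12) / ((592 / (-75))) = -275 / 2368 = -0.12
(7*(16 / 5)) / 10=56 / 25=2.24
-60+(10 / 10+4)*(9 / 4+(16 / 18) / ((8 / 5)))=-1655 / 36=-45.97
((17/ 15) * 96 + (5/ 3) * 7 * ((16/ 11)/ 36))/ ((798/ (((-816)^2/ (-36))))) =-1500654464/ 592515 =-2532.69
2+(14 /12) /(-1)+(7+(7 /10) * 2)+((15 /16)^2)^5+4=226902813972911 /16492674416640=13.76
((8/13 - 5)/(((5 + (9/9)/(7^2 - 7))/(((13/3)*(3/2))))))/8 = -1197/1688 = -0.71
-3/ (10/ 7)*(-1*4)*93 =3906/ 5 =781.20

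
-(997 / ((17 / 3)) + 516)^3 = -1627624771947 / 4913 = -331289389.77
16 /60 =4 /15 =0.27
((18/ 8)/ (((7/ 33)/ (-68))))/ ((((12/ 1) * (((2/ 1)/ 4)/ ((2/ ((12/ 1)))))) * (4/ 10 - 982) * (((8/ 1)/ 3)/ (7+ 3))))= 14025/ 183232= 0.08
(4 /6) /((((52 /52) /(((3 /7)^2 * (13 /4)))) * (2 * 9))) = 0.02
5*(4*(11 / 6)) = 110 / 3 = 36.67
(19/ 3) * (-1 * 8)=-152/ 3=-50.67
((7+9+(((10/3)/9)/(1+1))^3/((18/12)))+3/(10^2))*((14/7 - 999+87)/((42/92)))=-31961.57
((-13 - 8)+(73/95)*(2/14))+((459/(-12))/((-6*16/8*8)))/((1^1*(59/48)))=-6455279/313880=-20.57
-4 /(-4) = 1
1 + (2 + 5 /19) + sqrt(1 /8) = sqrt(2) /4 + 62 /19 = 3.62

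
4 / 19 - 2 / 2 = -15 / 19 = -0.79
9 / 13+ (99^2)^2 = 1248774822 / 13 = 96059601.69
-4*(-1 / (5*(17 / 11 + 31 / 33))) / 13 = 0.02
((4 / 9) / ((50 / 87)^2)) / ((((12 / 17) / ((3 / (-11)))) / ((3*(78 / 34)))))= -98397 / 27500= -3.58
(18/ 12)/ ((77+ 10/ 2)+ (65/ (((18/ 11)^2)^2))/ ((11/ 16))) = 19683/ 1249034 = 0.02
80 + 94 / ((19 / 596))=57544 / 19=3028.63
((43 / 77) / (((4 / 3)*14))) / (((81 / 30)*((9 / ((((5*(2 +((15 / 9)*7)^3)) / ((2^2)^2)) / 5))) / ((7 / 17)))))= 9229735 / 183218112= 0.05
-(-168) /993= 56 /331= 0.17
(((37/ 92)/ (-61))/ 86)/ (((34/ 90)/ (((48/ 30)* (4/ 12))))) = -111/ 1025593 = -0.00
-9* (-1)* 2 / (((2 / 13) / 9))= 1053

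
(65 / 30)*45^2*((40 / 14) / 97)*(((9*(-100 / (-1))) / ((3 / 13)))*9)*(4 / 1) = 12320100000 / 679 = 18144477.17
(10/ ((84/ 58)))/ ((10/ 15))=145/ 14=10.36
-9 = -9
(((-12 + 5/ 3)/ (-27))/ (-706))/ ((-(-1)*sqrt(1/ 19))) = -0.00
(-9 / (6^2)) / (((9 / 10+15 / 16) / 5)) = -100 / 147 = -0.68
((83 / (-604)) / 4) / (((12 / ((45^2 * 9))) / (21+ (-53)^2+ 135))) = -1495027125 / 9664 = -154700.65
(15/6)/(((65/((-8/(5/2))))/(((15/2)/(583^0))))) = -12/13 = -0.92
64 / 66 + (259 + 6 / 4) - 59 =13363 / 66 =202.47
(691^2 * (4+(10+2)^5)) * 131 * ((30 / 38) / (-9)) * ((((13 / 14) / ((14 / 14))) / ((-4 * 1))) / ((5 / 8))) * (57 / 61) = 28905861283364 / 61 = 473866578415.80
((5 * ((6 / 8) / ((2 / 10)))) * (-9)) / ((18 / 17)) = -159.38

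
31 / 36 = 0.86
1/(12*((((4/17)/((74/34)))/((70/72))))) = 1295/1728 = 0.75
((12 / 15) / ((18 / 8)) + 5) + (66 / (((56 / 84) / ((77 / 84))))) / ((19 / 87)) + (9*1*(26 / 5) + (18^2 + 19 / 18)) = 792.75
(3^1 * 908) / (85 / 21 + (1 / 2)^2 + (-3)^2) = 228816 / 1117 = 204.85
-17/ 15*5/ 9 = -17/ 27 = -0.63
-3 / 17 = -0.18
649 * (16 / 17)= 10384 / 17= 610.82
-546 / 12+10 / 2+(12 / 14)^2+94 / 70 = -18827 / 490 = -38.42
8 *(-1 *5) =-40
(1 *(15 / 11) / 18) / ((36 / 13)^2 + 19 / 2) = 845 / 191499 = 0.00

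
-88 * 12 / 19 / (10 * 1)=-528 / 95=-5.56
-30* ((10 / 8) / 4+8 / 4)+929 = 6877 / 8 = 859.62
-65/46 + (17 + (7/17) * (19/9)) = 16.46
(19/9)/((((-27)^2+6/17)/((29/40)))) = 9367/4463640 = 0.00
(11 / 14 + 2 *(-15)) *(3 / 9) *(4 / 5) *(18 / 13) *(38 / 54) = -7.59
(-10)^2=100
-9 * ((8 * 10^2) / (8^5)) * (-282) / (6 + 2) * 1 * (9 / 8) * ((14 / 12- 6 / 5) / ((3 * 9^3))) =-235 / 1769472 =-0.00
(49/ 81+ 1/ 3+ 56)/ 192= 1153/ 3888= 0.30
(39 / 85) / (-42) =-13 / 1190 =-0.01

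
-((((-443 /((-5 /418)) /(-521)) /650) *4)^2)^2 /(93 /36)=-225746622158564044065792 /15926709118732683349609375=-0.01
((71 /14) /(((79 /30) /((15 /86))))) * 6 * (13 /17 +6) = 13.63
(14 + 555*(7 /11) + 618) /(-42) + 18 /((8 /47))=76039 /924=82.29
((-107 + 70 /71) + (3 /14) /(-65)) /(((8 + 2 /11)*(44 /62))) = -23593697 /1292200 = -18.26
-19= -19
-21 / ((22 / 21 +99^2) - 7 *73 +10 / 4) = -882 / 390329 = -0.00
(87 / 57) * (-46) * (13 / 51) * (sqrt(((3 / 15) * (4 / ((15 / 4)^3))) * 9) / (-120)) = 34684 * sqrt(3) / 1090125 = 0.06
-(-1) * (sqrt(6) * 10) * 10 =100 * sqrt(6) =244.95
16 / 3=5.33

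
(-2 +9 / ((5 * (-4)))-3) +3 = -49 / 20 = -2.45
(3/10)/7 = 3/70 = 0.04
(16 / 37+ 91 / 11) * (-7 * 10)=-248010 / 407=-609.36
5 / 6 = 0.83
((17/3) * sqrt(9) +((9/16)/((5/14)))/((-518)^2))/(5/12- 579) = -78197307/2661390760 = -0.03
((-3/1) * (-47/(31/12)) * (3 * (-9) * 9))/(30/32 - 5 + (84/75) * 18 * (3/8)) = -164462400/43369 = -3792.16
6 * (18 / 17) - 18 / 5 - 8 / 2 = -1.25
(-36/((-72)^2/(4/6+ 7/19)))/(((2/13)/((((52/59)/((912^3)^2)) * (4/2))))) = -169/1180718550041669664768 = -0.00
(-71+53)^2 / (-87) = -108 / 29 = -3.72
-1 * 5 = -5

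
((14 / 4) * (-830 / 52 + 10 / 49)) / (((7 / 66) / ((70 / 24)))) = -1516.66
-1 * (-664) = 664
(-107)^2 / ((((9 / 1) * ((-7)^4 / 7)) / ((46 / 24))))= 263327 / 37044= 7.11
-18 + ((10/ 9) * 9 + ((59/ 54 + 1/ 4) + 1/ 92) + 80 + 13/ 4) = 190283/ 2484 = 76.60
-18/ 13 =-1.38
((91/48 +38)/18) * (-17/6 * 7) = -227885/5184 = -43.96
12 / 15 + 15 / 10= 23 / 10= 2.30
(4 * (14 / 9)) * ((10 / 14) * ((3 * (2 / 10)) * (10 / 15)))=16 / 9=1.78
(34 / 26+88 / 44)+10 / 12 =323 / 78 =4.14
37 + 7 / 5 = 38.40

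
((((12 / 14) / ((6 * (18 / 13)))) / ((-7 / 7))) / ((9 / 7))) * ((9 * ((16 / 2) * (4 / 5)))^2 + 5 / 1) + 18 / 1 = -248.64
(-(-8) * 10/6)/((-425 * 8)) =-1/255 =-0.00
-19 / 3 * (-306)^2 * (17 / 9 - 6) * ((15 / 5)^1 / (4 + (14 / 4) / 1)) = 4876008 / 5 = 975201.60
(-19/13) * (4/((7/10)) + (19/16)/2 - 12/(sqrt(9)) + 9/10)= -68267/14560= -4.69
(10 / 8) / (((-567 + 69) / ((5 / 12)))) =-25 / 23904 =-0.00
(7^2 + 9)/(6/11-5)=-638/49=-13.02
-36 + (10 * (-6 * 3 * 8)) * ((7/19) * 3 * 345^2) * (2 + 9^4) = -23622310908684/19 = -1243279521509.68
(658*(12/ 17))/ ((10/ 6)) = 23688/ 85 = 278.68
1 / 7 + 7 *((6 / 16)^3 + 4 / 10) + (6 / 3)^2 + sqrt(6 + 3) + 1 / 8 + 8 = 330391 / 17920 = 18.44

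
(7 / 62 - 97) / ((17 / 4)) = -12014 / 527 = -22.80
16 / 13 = 1.23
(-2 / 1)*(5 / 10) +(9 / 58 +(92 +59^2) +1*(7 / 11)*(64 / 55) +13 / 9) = 1128812351 / 315810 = 3574.34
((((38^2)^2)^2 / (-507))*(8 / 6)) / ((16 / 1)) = -1086948034624 / 1521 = -714627241.70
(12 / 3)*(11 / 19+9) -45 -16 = -431 / 19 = -22.68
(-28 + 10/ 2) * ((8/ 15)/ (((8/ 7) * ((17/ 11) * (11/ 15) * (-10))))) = 161/ 170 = 0.95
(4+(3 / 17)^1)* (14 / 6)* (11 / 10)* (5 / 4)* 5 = 27335 / 408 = 67.00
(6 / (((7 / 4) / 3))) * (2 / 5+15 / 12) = 594 / 35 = 16.97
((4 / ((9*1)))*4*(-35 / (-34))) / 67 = 280 / 10251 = 0.03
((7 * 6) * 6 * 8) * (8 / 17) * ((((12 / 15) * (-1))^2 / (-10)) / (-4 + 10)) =-21504 / 2125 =-10.12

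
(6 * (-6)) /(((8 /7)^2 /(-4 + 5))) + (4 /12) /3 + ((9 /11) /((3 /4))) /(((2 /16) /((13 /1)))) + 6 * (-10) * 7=-529051 /1584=-334.00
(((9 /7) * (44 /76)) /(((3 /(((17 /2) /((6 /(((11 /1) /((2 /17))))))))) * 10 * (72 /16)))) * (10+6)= 69938 /5985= 11.69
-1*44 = -44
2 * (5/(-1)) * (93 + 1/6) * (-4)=11180/3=3726.67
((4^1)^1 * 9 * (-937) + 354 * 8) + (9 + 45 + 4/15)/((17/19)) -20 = -7869134/255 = -30859.35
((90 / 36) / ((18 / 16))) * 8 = 17.78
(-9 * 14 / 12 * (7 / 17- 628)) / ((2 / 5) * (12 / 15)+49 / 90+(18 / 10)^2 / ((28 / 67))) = 705754350 / 922913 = 764.70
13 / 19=0.68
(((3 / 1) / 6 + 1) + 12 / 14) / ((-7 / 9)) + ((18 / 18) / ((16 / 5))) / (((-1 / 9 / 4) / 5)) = -11619 / 196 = -59.28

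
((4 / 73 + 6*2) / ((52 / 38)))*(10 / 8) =10450 / 949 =11.01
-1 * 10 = -10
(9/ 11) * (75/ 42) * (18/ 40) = 0.66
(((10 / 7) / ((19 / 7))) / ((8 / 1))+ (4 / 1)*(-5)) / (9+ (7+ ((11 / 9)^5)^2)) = -5282478367515 / 6211174101292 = -0.85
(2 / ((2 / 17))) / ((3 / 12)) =68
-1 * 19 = -19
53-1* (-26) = 79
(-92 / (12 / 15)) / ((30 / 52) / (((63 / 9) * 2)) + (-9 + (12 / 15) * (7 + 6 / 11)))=2302300 / 58507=39.35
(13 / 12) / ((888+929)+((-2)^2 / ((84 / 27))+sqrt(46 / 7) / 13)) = 24467989 / 41067502461- 1183*sqrt(322) / 328540019688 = 0.00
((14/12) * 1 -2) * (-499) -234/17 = 41011/102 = 402.07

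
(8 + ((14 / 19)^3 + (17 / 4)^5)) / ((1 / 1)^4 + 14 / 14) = 9797797947 / 14047232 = 697.49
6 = 6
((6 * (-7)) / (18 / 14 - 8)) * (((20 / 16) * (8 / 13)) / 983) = 2940 / 600613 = 0.00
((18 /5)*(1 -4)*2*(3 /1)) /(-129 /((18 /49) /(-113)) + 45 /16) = -15552 /9524315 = -0.00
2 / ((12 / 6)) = 1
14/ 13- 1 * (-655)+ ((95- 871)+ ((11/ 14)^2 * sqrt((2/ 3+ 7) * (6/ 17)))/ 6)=-119.75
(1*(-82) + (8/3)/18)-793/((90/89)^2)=-6944353/8100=-857.33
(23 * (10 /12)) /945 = 23 /1134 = 0.02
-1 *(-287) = 287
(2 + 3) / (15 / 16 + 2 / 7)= 560 / 137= 4.09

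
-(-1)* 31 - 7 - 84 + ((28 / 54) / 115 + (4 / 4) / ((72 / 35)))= -1478213 / 24840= -59.51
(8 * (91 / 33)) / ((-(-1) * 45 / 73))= 53144 / 1485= 35.79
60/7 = 8.57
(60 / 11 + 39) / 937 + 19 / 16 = 203657 / 164912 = 1.23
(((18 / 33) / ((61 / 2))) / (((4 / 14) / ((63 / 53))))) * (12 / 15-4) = -42336 / 177815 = -0.24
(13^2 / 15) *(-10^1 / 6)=-169 / 9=-18.78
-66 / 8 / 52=-33 / 208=-0.16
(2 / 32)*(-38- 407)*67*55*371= -608375075 / 16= -38023442.19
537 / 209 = 2.57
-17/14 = -1.21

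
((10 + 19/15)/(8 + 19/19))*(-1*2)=-338/135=-2.50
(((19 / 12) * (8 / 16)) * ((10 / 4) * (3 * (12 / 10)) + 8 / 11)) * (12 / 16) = 2033 / 352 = 5.78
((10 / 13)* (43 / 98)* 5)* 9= 9675 / 637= 15.19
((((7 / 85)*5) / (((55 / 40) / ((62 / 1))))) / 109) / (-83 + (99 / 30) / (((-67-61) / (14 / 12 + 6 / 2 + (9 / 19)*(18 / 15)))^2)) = -61606723584000 / 30017254164763987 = -0.00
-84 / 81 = -28 / 27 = -1.04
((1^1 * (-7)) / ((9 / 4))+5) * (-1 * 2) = -34 / 9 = -3.78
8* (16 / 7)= 128 / 7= 18.29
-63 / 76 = -0.83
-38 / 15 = -2.53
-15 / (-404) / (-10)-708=-572067 / 808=-708.00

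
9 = 9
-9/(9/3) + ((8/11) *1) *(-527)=-4249/11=-386.27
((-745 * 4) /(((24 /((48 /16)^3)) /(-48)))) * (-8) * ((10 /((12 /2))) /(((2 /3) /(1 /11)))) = -3218400 /11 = -292581.82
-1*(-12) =12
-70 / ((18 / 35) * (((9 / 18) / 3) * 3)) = -2450 / 9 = -272.22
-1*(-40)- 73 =-33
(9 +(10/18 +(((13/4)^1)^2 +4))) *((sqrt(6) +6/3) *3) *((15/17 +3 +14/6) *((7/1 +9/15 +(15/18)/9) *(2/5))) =2286654457/826200 +2286654457 *sqrt(6)/1652400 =6157.37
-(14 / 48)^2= -49 / 576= -0.09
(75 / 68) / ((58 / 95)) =1.81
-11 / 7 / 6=-11 / 42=-0.26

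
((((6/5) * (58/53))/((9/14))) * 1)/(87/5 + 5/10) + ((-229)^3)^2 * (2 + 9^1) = 45149789982056826839/28461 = 1586373984823331.11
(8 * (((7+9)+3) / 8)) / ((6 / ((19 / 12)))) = 361 / 72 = 5.01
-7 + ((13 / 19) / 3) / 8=-3179 / 456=-6.97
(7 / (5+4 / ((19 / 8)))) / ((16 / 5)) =665 / 2032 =0.33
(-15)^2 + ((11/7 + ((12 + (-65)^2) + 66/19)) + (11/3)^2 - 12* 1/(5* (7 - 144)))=3673769374/819945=4480.51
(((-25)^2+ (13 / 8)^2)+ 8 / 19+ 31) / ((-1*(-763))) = 801419 / 927808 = 0.86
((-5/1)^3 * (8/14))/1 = -500/7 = -71.43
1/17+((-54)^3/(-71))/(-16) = -334469/2414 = -138.55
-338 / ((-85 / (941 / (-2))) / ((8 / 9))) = -1272232 / 765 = -1663.05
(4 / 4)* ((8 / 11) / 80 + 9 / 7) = 997 / 770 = 1.29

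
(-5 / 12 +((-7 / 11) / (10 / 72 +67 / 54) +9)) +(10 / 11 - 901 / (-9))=6439831 / 59004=109.14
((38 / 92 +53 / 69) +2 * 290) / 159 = 3.66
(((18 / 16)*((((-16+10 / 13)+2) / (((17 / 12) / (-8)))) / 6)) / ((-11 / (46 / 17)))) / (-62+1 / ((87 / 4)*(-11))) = 6195096 / 111466433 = 0.06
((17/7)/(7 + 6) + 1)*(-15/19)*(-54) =87480/1729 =50.60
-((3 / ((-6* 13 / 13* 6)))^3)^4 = -1 / 8916100448256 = -0.00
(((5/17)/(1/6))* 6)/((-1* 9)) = -20/17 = -1.18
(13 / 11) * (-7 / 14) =-13 / 22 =-0.59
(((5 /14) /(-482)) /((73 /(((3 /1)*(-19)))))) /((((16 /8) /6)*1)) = 855 /492604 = 0.00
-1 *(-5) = 5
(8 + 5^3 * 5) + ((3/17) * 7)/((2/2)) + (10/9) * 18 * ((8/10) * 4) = 11870/17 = 698.24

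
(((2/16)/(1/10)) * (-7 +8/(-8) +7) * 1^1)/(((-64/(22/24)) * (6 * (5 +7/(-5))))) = 275/331776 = 0.00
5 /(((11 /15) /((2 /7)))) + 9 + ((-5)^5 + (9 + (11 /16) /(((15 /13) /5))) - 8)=-11494829 /3696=-3110.07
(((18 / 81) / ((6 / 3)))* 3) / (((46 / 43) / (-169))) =-7267 / 138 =-52.66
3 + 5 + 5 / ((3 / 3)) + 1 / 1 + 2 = 16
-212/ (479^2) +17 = 3900285/ 229441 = 17.00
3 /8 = 0.38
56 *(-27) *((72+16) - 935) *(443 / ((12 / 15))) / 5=141833538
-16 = -16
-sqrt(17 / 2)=-sqrt(34) / 2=-2.92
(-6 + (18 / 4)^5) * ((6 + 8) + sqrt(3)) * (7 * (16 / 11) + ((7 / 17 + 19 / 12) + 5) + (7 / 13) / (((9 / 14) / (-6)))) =6954484263 * sqrt(3) / 311168 + 48681389841 / 155584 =351605.24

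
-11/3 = -3.67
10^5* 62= 6200000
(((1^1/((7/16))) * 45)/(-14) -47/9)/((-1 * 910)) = 5543/401310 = 0.01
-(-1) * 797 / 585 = 797 / 585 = 1.36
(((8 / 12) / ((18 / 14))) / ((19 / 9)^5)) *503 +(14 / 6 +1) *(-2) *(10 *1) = -449017238 / 7428297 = -60.45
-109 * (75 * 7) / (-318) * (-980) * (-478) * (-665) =-2971051422500 / 53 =-56057574009.43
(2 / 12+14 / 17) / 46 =101 / 4692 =0.02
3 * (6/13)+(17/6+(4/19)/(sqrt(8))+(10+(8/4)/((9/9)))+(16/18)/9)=sqrt(2)/19+34363/2106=16.39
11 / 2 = 5.50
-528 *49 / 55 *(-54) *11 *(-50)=-13970880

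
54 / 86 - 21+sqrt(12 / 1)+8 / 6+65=2 * sqrt(3)+5929 / 129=49.43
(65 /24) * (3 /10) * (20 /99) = 65 /396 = 0.16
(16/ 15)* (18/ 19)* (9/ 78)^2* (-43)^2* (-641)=-256005144/ 16055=-15945.51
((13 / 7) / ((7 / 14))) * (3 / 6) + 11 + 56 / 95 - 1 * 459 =-296293 / 665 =-445.55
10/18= 5/9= 0.56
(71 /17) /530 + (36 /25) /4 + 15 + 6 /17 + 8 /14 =5137761 /315350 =16.29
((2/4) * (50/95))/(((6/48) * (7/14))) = 80/19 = 4.21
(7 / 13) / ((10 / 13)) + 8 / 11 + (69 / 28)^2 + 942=40942439 / 43120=949.50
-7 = -7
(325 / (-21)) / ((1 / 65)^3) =-89253125 / 21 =-4250148.81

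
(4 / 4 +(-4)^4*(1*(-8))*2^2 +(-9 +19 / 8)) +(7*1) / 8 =-32787 / 4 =-8196.75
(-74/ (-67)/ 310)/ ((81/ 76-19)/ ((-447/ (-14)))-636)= -628482/ 112289235245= -0.00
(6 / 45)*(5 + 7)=8 / 5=1.60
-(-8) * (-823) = -6584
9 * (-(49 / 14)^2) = -441 / 4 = -110.25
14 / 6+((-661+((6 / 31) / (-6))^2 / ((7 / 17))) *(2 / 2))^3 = -263745422906802892919 / 913241287749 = -288801466.21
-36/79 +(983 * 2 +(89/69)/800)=8571352631/4360800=1965.55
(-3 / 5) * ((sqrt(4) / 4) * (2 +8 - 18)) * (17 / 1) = 204 / 5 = 40.80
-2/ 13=-0.15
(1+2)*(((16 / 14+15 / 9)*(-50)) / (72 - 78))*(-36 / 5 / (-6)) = 590 / 7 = 84.29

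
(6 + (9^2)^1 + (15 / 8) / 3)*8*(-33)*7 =-161931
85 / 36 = 2.36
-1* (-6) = 6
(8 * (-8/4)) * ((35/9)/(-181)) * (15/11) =2800/5973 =0.47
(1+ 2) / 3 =1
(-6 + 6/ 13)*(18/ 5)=-1296/ 65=-19.94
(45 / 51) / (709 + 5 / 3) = 45 / 36244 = 0.00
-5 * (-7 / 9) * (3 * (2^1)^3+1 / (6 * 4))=20195 / 216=93.50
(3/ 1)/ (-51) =-1/ 17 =-0.06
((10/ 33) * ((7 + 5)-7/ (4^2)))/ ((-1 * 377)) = -925/ 99528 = -0.01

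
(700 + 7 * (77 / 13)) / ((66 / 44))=6426 / 13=494.31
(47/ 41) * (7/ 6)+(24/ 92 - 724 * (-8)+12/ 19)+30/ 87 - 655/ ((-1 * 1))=6449.57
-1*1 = -1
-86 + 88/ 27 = -2234/ 27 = -82.74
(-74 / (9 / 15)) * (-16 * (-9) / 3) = -5920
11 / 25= 0.44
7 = 7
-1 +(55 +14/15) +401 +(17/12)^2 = 329717/720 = 457.94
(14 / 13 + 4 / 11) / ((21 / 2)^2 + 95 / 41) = 33784 / 2639923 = 0.01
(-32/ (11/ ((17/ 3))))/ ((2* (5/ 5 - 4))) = 272/ 99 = 2.75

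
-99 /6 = -33 /2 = -16.50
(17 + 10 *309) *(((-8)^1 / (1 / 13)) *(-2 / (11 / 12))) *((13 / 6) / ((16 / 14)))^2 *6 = 334477871 / 22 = 15203539.59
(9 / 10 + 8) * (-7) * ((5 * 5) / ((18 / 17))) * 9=-52955 / 4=-13238.75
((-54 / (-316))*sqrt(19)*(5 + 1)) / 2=81*sqrt(19) / 158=2.23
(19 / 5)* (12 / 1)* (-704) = -160512 / 5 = -32102.40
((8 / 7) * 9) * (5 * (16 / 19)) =5760 / 133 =43.31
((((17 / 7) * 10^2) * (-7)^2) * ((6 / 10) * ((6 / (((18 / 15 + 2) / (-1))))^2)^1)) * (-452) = -45383625 / 4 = -11345906.25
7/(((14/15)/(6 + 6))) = 90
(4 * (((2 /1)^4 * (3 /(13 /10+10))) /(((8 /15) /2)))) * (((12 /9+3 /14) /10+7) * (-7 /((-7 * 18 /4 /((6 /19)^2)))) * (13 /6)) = 6250400 /285551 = 21.89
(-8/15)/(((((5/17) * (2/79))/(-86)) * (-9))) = -461992/675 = -684.43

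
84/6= 14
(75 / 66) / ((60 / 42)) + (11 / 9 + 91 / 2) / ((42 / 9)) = 10.81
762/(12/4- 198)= -254/65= -3.91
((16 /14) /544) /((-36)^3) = -1 /22208256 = -0.00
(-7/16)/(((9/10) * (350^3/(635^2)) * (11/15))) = -16129/2587200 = -0.01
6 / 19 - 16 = -15.68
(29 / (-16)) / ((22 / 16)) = -29 / 22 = -1.32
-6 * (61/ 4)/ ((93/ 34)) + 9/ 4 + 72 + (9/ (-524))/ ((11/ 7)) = 3644033/ 89342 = 40.79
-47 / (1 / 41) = -1927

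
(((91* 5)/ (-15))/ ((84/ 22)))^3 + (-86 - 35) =-3629879/ 5832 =-622.41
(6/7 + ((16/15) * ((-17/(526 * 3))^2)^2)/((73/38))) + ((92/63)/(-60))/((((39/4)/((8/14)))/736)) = -52093164699294436/270309658806029115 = -0.19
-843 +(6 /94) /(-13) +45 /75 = -2573547 /3055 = -842.40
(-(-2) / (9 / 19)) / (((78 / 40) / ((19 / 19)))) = 760 / 351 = 2.17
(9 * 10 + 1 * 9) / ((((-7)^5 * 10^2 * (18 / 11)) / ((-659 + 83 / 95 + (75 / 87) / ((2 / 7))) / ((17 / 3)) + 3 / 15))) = 186862357 / 44980334000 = 0.00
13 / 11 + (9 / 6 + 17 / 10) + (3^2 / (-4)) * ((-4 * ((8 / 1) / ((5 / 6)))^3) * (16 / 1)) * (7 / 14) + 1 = 87596264 / 1375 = 63706.37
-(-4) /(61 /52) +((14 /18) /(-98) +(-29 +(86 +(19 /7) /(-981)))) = 2409563 /39894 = 60.40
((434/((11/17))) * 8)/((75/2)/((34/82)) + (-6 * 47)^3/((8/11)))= -0.00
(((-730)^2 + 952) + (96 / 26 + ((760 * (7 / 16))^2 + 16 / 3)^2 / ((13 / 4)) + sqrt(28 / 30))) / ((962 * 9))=sqrt(210) / 129870 + 1760486218585 / 4051944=434479.41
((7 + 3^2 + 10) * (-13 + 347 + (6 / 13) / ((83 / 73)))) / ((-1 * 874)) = -15688 / 1577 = -9.95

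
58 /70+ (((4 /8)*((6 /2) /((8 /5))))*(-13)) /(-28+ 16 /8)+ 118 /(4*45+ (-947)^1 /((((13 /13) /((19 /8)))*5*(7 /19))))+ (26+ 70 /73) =670654165543 /23830341920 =28.14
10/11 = 0.91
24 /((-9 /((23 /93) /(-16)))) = 23 /558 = 0.04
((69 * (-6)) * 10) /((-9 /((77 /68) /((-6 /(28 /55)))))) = -2254 /51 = -44.20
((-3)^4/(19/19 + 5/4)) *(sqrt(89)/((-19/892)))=-32112 *sqrt(89)/19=-15944.42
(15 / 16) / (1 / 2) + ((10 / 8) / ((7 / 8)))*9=825 / 56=14.73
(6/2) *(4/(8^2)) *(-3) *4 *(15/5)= -27/4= -6.75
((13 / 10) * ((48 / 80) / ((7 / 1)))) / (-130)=-3 / 3500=-0.00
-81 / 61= -1.33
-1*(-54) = 54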